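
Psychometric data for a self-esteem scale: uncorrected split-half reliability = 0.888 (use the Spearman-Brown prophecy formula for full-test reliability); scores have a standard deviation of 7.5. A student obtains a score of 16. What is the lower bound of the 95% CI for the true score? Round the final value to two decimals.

12.42

Full-length reliability (Spearman-Brown) = 2(0.888)/(1+0.888) ≈ 0.941
SEM = 7.500 · √(1 − 0.941) = 7.500 · √0.059 ≈ 7.500 · 0.244 ≈ 1.827
Half-width = 1.96·1.827 ≈ 3.580
Lower limit = 16 − 3.580 ≈ 12.420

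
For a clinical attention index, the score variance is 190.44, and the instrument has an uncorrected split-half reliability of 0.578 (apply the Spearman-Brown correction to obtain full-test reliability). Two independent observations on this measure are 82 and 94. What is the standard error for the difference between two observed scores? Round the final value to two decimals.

SD = √190.44 = 13.80000
Full-length reliability (Spearman-Brown) = 2(0.578)/(1+0.578) ≃ 0.73257
The standard error of measurement is 13.80000*√(1 − 0.73257) ≃ 13.80000*0.51713 ≃ 7.13644.
Standard error of the difference = 7.13644·√2 ≃ 10.09245

10.09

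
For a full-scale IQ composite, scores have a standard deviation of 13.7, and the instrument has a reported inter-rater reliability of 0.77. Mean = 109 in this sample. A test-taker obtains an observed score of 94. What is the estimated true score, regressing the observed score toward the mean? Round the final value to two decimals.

T̂ = r·X + (1 − r)·M = 0.770*94 + 0.230*109 = 72.380 + 25.070 ≈ 97.450

97.45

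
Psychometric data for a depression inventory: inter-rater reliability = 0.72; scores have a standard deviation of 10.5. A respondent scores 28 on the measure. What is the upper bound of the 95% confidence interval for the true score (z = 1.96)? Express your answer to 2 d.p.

SEM = 10.500 * √(1 − 0.720) = 10.500 * √0.280 ≈ 10.500 * 0.529 ≈ 5.556
Half-width = 1.96*5.556 ≈ 10.890
Upper bound: 28 + 10.890 = 38.890

38.89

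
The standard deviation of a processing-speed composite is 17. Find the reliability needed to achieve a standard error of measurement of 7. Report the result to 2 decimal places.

r = 1 − (SEM / SD)² = 1 − (7.00000 / 17)² ≈ 1 − 0.16955 ≈ 0.83045

0.83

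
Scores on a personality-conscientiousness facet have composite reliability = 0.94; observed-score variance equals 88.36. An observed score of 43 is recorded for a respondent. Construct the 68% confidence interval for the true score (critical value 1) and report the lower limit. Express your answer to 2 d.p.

40.70

SD = √88.36 ≈ 9.400
SEM = 9.400*√(1 − 0.940) ≈ 2.303
Half-width = 1*2.303 ≈ 2.303
Lower bound: 43 − 2.303 = 40.697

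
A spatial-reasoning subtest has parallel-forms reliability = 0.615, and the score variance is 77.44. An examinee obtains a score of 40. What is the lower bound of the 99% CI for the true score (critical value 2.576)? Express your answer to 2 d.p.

25.93

σ = 77.44^(1/2) = 8.8000
The standard error of measurement is 8.8000*√(1 − 0.6150) ≈ 8.8000*0.6205 ≈ 5.4603.
Margin = 2.576 * 5.4603 ≈ 14.0656
Lower bound: 40 − 14.0656 = 25.9344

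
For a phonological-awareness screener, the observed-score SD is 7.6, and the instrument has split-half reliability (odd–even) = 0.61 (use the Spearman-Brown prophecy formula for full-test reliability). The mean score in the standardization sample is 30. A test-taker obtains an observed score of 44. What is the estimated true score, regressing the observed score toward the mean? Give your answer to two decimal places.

40.61

Full-length reliability (Spearman-Brown) = 2(0.61)/(1+0.61) ≈ 0.75776
Estimated true score = 0.75776·44 + (1 − 0.75776)·30 ≈ 40.60870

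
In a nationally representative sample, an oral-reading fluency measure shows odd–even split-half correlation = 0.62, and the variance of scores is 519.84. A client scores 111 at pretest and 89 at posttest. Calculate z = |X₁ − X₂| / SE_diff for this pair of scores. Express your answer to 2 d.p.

SD = √519.84 ≈ 22.80000
Full-length reliability (Spearman-Brown) = 2(0.62)/(1+0.62) ≈ 0.76543
SEM = 22.80000 · √(1 − 0.76543) = 22.80000 · √0.23457 ≈ 22.80000 · 0.48432 ≈ 11.04254
Standard error of the difference = 11.04254·√2 ≈ 15.61652
z = |111 − 89| / 15.61652 = 22 / 15.61652 ≈ 1.40876

1.41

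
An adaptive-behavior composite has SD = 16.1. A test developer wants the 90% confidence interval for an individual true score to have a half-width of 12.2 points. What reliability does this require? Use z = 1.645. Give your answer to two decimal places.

0.79

SEM needed = half-width / z = 12.2/1.645 ≈ 7.416
Required reliability = 1 − (SEM/SD)² = 1 − 0.212 ≈ 0.788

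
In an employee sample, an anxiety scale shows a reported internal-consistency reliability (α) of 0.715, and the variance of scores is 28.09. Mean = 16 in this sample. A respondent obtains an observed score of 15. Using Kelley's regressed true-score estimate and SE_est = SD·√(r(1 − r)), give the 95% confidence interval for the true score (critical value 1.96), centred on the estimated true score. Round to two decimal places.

SD = √28.09 ≈ 5.3000
T̂ = 0.7150(15) + 0.2850(16) ≈ 15.2850
SE_est = SD * √(r(1 − r)) = 5.3000 * √0.2038 ≈ 5.3000 * 0.4514 ≈ 2.3925
CI = 15.2850 ± 1.96 * 2.3925 → [10.5957, 19.9743]

[10.60, 19.97]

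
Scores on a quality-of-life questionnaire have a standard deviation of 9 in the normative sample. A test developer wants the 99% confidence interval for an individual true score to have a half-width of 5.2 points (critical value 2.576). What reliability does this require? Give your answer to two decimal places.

SEM needed = half-width / z = 5.2/2.576 ≈ 2.0186
Required reliability = 1 − (SEM/SD)² = 1 − 0.0503 ≈ 0.9497

0.95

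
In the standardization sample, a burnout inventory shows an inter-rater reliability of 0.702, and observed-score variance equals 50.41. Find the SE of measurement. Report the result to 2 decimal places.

3.88

SD = √50.41 ≃ 7.1000
The standard error of measurement is 7.1000*√(1 − 0.7020) ≃ 7.1000*0.5459 ≃ 3.8758.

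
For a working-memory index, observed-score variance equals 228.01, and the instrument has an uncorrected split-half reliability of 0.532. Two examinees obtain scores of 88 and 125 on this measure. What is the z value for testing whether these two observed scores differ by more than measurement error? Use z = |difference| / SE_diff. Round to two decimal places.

σ = 228.01^(1/2) = 15.1000
r_full = 2·0.532 / (1 + 0.532) ≃ 0.6945
SEM = 15.1000 × √(1 − 0.6945) = 15.1000 × √0.3055 ≃ 15.1000 × 0.5527 ≃ 8.3458
Standard error of the difference = 8.3458·√2 ≃ 11.8028
z = 37 / 11.8028 ≃ 3.1348

3.13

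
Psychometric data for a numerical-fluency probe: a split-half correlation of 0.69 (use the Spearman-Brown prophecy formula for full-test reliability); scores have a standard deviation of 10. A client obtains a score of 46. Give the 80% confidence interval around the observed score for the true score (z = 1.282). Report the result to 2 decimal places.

[40.51, 51.49]

Full-length reliability (Spearman-Brown) = 2(0.69)/(1+0.69) ≃ 0.817
SEM = 10.000 × √(1 − 0.817) = 10.000 × √0.183 ≃ 10.000 × 0.428 ≃ 4.283
1.282 × SEM ≃ 5.491
Interval: (40.509, 51.491)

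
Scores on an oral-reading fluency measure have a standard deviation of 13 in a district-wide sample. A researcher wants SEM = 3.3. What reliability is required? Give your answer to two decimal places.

0.94

r = 1 − (3.3000/13)² ≈ 1 − 0.0644 ≈ 0.9356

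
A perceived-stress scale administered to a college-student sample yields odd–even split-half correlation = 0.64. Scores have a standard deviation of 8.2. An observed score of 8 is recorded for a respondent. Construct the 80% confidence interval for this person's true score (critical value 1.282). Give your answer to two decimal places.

[3.07, 12.93]

Spearman-Brown: r = 2(0.64) / (1 + 0.64) = 1.2800 / 1.6400 ≈ 0.7805
The standard error of measurement is 8.2000×√(1 − 0.7805) ≈ 8.2000×0.4685 ≈ 3.8419.
Half-width = 1.282×3.8419 ≈ 4.9253
80% CI: 8 ± 4.9253 = [3.0747, 12.9253]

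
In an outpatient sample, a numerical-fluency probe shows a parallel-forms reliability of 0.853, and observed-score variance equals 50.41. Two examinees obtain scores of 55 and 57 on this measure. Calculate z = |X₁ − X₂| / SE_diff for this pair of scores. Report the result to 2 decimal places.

0.52

SD = √50.41 = 7.100
SEM = 7.100×√(1 − 0.853) ≃ 2.722
SE_diff = SEM × √2 ≃ 2.722 × 1.414 ≃ 3.850
z = |55 − 57| / 3.850 = 2 / 3.850 ≃ 0.520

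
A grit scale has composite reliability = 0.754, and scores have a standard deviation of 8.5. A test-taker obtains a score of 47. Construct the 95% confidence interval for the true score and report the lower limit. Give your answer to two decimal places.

SEM = 8.5000 × √(1 − 0.7540) = 8.5000 × √0.2460 ≈ 8.5000 × 0.4960 ≈ 4.2159
Margin = 1.96 × 4.2159 ≈ 8.2631
Lower bound: 47 − 8.2631 = 38.7369

38.74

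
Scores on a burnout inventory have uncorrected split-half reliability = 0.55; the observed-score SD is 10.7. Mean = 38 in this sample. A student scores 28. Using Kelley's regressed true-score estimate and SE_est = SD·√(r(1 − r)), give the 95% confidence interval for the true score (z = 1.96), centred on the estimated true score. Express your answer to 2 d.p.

[21.38, 40.42]

Spearman-Brown: r = 2(0.55) / (1 + 0.55) = 1.1000 / 1.5500 ≈ 0.7097
T̂ = r·X + (1 − r)·M = 0.7097*28 + 0.2903*38 ≈ 19.8710 + 11.0323 ≈ 30.9032
SE_est = 10.7000*√(0.7097*0.2903) ≈ 4.8568
CI = 30.9032 ± 1.96 * 4.8568 → [21.3838, 40.4227]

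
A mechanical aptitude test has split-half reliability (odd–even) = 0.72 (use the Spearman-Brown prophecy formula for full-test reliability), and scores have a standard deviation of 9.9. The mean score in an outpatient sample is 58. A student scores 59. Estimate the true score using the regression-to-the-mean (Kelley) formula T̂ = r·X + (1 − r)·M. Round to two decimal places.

58.84

r_full = 2·0.72 / (1 + 0.72) ≈ 0.8372
Estimated true score = 0.8372*59 + (1 − 0.8372)*58 ≈ 58.8372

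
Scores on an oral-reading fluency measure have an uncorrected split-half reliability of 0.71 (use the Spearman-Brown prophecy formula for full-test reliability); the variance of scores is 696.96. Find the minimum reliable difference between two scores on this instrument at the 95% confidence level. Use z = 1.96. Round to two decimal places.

30.14

SD = √696.96 ≈ 26.4000
Full-length reliability (Spearman-Brown) = 2(0.71)/(1+0.71) ≈ 0.8304
SEM = 26.4000×√(1 − 0.8304) ≈ 10.8719
Standard error of the difference = 10.8719·√2 ≈ 15.3752
Smallest detectable difference = 1.96×15.3752 ≈ 30.1353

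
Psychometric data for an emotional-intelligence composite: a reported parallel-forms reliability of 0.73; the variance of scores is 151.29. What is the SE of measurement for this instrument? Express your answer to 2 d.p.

SD = √151.29 = 12.30000
SEM = 12.30000 * √(1 − 0.73000) = 12.30000 * √0.27000 ≃ 12.30000 * 0.51962 ≃ 6.39127

6.39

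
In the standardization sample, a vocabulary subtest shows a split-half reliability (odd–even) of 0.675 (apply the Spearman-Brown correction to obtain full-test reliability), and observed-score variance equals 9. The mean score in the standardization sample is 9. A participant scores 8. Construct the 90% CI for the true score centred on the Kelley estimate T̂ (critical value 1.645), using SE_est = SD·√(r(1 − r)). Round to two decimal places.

SD = √9 = 3.000
r_full = 2·0.675 / (1 + 0.675) ≃ 0.806
Estimated true score = 0.806*8 + (1 − 0.806)*9 ≃ 8.194
SE_est = SD * √(r(1 − r)) = 3.000 * √0.156 ≃ 3.000 * 0.395 ≃ 1.186
CI = 8.194 ± 1.645 * 1.186 → [6.242, 10.146]

[6.24, 10.15]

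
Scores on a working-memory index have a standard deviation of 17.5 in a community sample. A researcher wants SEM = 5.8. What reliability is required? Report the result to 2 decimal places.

0.89

Required reliability = 1 − (SEM/SD)² = 1 − 0.1098 ≈ 0.8902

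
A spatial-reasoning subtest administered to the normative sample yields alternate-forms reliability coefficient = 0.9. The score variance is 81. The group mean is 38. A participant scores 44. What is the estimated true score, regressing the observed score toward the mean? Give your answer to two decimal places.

Estimated true score = 0.9000*44 + (1 − 0.9000)*38 ≈ 43.4000

43.40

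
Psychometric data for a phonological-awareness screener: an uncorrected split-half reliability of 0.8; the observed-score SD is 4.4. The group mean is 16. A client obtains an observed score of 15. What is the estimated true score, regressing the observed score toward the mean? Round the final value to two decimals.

15.11

r_full = 2·0.8 / (1 + 0.8) ≈ 0.8889
T̂ = r·X + (1 − r)·M = 0.8889*15 + 0.1111*16 ≈ 13.3333 + 1.7778 ≈ 15.1111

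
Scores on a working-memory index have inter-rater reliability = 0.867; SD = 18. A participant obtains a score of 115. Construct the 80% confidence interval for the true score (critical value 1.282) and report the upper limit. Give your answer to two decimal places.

123.42

SEM = 18.000 · √(1 − 0.867) = 18.000 · √0.133 ≈ 18.000 · 0.365 ≈ 6.564
Margin = 1.282 · 6.564 ≈ 8.416
Upper bound: 115 + 8.416 = 123.416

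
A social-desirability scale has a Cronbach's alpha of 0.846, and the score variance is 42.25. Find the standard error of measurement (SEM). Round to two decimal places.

2.55

SD = √42.25 ≈ 6.50000
The standard error of measurement is 6.50000×√(1 − 0.84600) ≈ 6.50000×0.39243 ≈ 2.55078.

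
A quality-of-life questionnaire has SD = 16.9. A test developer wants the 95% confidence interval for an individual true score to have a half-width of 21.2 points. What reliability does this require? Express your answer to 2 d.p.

Required SEM = 21.2 / 1.96 ≈ 10.8163
Required reliability = 1 − (SEM/SD)² = 1 − 0.4096 ≈ 0.5904

0.59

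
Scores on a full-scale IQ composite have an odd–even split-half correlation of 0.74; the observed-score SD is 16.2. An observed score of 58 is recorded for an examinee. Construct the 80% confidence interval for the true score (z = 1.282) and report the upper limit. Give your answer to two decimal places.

66.03

r_full = 2·0.74 / (1 + 0.74) ≈ 0.851
The standard error of measurement is 16.200×√(1 − 0.851) ≈ 16.200×0.387 ≈ 6.262.
Half-width = 1.282×6.262 ≈ 8.028
Upper bound: 58 + 8.028 = 66.028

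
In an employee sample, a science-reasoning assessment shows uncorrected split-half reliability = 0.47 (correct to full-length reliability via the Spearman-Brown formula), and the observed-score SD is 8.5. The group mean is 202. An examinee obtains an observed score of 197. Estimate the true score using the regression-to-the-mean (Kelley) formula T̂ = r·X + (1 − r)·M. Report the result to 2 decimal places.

198.80

r_full = 2·0.47 / (1 + 0.47) ≈ 0.63946
T̂ = r·X + (1 − r)·M = 0.63946·197 + 0.36054·202 ≈ 125.97279 + 72.82993 ≈ 198.80272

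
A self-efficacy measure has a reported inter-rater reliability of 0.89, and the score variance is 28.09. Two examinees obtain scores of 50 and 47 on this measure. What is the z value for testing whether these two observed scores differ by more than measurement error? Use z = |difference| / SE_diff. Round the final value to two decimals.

SD = √28.09 ≃ 5.300
SEM = 5.300 · √(1 − 0.890) = 5.300 · √0.110 ≃ 5.300 · 0.332 ≃ 1.758
SE_diff = √2 · SEM ≃ 2.486
z = |50 − 47| / 2.486 = 3 / 2.486 ≃ 1.207

1.21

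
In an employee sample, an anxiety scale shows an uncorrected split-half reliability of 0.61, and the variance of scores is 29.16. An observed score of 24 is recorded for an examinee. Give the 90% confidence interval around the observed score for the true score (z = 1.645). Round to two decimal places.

[19.63, 28.37]

σ = 29.16^(1/2) = 5.400
Full-length reliability (Spearman-Brown) = 2(0.61)/(1+0.61) ≈ 0.758
SEM = 5.400 * √(1 − 0.758) = 5.400 * √0.242 ≈ 5.400 * 0.492 ≈ 2.658
Margin = 1.645 * 2.658 ≈ 4.372
CI = 24 ± 4.372 → [19.628, 28.372]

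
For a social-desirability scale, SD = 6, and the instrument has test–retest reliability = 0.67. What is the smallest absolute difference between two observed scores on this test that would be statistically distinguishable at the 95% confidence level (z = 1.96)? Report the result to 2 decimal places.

The standard error of measurement is 6.0000×√(1 − 0.6700) ≈ 6.0000×0.5745 ≈ 3.4467.
SE_diff = SEM × √2 ≈ 3.4467 × 1.4142 ≈ 4.8744
Smallest detectable difference = 1.96×4.8744 ≈ 9.5539

9.55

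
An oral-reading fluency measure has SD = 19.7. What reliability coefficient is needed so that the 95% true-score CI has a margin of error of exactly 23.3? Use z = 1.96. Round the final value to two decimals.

Required SEM = 23.3 / 1.96 ≃ 11.8878
r = 1 − (11.8878/19.7)² ≃ 1 − 0.3641 ≃ 0.6359

0.64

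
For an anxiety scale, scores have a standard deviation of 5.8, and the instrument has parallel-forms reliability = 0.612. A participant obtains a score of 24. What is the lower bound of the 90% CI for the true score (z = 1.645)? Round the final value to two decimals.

SEM = 5.800·√(1 − 0.612) ≈ 3.613
Margin = 1.645 · 3.613 ≈ 5.943
Lower limit = 24 − 5.943 ≈ 18.057

18.06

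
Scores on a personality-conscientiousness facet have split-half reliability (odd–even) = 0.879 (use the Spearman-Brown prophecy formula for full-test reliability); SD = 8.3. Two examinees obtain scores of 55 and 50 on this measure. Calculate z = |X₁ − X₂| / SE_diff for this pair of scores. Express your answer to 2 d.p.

1.68

Spearman-Brown: r = 2(0.879) / (1 + 0.879) = 1.7580 / 1.8790 ≃ 0.9356
SEM = 8.3000 × √(1 − 0.9356) = 8.3000 × √0.0644 ≃ 8.3000 × 0.2538 ≃ 2.1062
Standard error of the difference = 2.1062·√2 ≃ 2.9787
z = |55 − 50| / 2.9787 = 5 / 2.9787 ≃ 1.6786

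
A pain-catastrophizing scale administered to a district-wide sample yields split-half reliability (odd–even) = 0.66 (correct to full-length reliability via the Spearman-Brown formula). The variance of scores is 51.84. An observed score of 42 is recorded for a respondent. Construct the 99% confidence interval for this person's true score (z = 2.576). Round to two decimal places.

[33.61, 50.39]

SD = √51.84 = 7.2000
Full-length reliability (Spearman-Brown) = 2(0.66)/(1+0.66) ≈ 0.7952
SEM = 7.2000 · √(1 − 0.7952) = 7.2000 · √0.2048 ≈ 7.2000 · 0.4526 ≈ 3.2585
2.576 · SEM ≈ 8.3939
99% CI: 42 ± 8.3939 = [33.6061, 50.3939]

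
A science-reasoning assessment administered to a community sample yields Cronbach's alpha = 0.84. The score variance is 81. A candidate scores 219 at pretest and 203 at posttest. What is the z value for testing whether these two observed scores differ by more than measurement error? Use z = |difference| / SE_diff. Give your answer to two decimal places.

3.14

SD = √81 ≈ 9.000
SEM = 9.000 × √(1 − 0.840) = 9.000 × √0.160 ≈ 9.000 × 0.400 ≈ 3.600
SE_diff = √2 × SEM ≈ 5.091
z = 16 / 5.091 ≈ 3.143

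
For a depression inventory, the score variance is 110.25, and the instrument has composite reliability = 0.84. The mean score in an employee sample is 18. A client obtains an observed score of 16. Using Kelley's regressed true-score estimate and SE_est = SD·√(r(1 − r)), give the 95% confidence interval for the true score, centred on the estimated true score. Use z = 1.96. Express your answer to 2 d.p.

σ = 110.25^(1/2) = 10.50000
Estimated true score = 0.84000*16 + (1 − 0.84000)*18 ≃ 16.32000
SE_est = SD * √(r(1 − r)) = 10.50000 * √0.13440 ≃ 10.50000 * 0.36661 ≃ 3.84936
95% CI: 16.32000 ± 7.54475 ≃ (8.77525, 23.86475)

[8.78, 23.86]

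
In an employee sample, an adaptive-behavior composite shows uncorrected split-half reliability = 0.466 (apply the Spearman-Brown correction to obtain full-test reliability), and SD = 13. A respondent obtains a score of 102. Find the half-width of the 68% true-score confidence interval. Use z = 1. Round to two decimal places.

7.85

Full-length reliability (Spearman-Brown) = 2(0.466)/(1+0.466) ≈ 0.6357
SEM = 13.0000 * √(1 − 0.6357) = 13.0000 * √0.3643 ≈ 13.0000 * 0.6035 ≈ 7.8460
Half-width = 1*7.8460 ≈ 7.8460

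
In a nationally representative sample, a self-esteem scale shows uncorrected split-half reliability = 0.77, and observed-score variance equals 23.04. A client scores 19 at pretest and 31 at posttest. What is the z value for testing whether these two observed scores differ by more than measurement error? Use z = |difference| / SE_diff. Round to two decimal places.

SD = √23.04 ≃ 4.800
Spearman-Brown: r = 2(0.77) / (1 + 0.77) = 1.540 / 1.770 ≃ 0.870
SEM = 4.800 · √(1 − 0.870) = 4.800 · √0.130 ≃ 4.800 · 0.360 ≃ 1.730
SE_diff = SEM · √2 ≃ 1.730 · 1.414 ≃ 2.447
z = 12 / 2.447 ≃ 4.904

4.90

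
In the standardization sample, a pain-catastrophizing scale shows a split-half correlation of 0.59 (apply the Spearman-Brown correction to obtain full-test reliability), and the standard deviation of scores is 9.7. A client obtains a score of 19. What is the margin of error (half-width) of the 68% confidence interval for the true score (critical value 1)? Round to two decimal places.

Spearman-Brown: r = 2(0.59) / (1 + 0.59) = 1.1800 / 1.5900 ≈ 0.7421
The standard error of measurement is 9.7000*√(1 − 0.7421) ≈ 9.7000*0.5078 ≈ 4.9257.
Half-width = 1*4.9257 ≈ 4.9257

4.93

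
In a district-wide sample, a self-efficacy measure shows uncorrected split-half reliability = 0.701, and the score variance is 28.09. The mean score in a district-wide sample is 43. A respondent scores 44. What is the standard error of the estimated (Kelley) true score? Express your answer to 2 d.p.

σ = 28.09^(1/2) = 5.300
Full-length reliability (Spearman-Brown) = 2(0.701)/(1+0.701) ≈ 0.824
SE_est = SD * √(r(1 − r)) = 5.300 * √0.145 ≈ 5.300 * 0.381 ≈ 2.017

2.02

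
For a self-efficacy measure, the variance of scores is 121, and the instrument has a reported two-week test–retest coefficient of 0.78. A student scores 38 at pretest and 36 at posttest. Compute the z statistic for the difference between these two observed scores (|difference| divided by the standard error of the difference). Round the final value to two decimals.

0.27

σ = 121^(1/2) = 11.000
SEM = 11.000 * √(1 − 0.780) = 11.000 * √0.220 ≃ 11.000 * 0.469 ≃ 5.159
SE_diff = √2 * SEM ≃ 7.297
z = |38 − 36| / 7.297 = 2 / 7.297 ≃ 0.274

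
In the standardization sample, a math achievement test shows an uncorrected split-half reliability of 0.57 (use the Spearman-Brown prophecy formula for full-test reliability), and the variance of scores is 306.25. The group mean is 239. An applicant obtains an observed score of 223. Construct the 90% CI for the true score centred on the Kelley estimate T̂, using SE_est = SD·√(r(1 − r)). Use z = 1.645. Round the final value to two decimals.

SD = √306.25 ≈ 17.500
r_full = 2·0.57 / (1 + 0.57) ≈ 0.726
T̂ = 0.726(223) + 0.274(239) ≈ 227.382
SE_est = 17.500×√(0.726×0.274) ≈ 7.804
90% CI: 227.382 ± 12.838 ≈ (214.544, 240.220)

[214.54, 240.22]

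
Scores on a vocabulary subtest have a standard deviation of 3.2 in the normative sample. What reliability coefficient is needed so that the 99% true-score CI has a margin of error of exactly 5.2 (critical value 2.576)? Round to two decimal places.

0.60

SEM needed = half-width / z = 5.2/2.576 ≈ 2.0186
Required reliability = 1 − (SEM/SD)² = 1 − 0.3979 ≈ 0.6021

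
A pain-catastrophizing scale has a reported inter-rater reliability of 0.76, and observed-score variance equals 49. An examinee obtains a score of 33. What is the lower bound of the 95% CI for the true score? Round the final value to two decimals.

26.28

σ = 49^(1/2) = 7.0000
SEM = 7.0000 · √(1 − 0.7600) = 7.0000 · √0.2400 ≈ 7.0000 · 0.4899 ≈ 3.4293
Margin = 1.96 · 3.4293 ≈ 6.7214
Lower limit = 33 − 6.7214 ≈ 26.2786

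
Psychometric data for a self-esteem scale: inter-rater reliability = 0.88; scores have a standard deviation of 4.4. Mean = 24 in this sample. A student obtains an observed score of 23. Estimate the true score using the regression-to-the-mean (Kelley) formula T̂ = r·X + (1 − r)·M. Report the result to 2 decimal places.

T̂ = 0.880(23) + 0.120(24) ≃ 23.120

23.12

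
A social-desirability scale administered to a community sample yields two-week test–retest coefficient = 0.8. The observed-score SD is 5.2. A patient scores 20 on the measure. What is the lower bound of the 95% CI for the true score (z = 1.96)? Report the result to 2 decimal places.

15.44

SEM = 5.200*√(1 − 0.800) ≈ 2.326
Half-width = 1.96*2.326 ≈ 4.558
Lower bound: 20 − 4.558 = 15.442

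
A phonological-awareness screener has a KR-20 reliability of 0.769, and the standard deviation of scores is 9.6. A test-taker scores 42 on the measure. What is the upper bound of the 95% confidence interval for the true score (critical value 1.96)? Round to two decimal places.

SEM = 9.6000×√(1 − 0.7690) ≈ 4.6140
Margin = 1.96 × 4.6140 ≈ 9.0434
Upper bound: 42 + 9.0434 = 51.0434

51.04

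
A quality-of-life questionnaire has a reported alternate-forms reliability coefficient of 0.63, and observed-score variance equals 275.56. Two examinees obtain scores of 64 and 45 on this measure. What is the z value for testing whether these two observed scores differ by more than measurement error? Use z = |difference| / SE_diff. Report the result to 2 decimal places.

σ = 275.56^(1/2) = 16.60000
The standard error of measurement is 16.60000*√(1 − 0.63000) ≈ 16.60000*0.60828 ≈ 10.09739.
SE_diff = SEM * √2 ≈ 10.09739 * 1.41421 ≈ 14.27986
z = 19 / 14.27986 ≈ 1.33055

1.33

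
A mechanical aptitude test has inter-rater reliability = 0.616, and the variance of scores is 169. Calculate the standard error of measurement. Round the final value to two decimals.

8.06

SD = √169 ≈ 13.000
SEM = 13.000 · √(1 − 0.616) = 13.000 · √0.384 ≈ 13.000 · 0.620 ≈ 8.056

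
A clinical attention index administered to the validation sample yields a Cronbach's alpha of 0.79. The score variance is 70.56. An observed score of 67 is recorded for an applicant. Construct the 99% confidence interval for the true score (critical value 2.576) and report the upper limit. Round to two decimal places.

σ = 70.56^(1/2) = 8.4000
SEM = 8.4000 * √(1 − 0.7900) = 8.4000 * √0.2100 ≈ 8.4000 * 0.4583 ≈ 3.8494
2.576 * SEM ≈ 9.9160
Upper limit = 67 + 9.9160 ≈ 76.9160

76.92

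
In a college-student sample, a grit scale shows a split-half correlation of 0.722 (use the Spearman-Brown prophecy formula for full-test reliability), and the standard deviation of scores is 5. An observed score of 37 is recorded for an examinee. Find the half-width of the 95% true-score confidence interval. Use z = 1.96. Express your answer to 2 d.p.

3.94

r_full = 2·0.722 / (1 + 0.722) ≈ 0.839
SEM = 5.000 · √(1 − 0.839) = 5.000 · √0.161 ≈ 5.000 · 0.402 ≈ 2.009
Half-width = 1.96·2.009 ≈ 3.938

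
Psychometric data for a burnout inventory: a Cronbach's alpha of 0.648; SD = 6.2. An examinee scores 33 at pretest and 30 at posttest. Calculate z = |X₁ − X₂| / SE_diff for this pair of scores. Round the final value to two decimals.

0.58

SEM = 6.200*√(1 − 0.648) ≈ 3.678
SE_diff = SEM * √2 ≈ 3.678 * 1.414 ≈ 5.202
z = 3 / 5.202 ≈ 0.577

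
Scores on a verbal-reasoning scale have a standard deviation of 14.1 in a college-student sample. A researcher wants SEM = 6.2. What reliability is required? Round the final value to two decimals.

r = 1 − (6.2000/14.1)² ≈ 1 − 0.1934 ≈ 0.8066

0.81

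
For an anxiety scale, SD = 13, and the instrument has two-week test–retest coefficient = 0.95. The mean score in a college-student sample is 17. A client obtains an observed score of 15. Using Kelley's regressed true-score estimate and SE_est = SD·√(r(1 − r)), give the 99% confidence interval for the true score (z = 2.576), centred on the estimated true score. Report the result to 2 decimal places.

T̂ = 0.9500(15) + 0.0500(17) ≈ 15.1000
SE_est = 13.0000·√[r(1 − r)] ≈ 2.8333
CI = 15.1000 ± 2.576 * 2.8333 → [7.8015, 22.3985]

[7.80, 22.40]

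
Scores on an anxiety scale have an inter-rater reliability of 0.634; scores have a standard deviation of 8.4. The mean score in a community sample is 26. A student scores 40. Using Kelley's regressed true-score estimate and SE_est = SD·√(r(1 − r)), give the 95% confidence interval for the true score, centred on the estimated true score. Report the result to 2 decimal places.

[26.95, 42.81]

T̂ = 0.634(40) + 0.366(26) ≃ 34.876
SE_est = 8.400·√[r(1 − r)] ≃ 4.046
CI = 34.876 ± 1.96 × 4.046 → [26.945, 42.807]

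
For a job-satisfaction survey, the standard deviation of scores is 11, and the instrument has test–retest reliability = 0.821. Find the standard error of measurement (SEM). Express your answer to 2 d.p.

4.65

The standard error of measurement is 11.0000×√(1 − 0.8210) ≈ 11.0000×0.4231 ≈ 4.6539.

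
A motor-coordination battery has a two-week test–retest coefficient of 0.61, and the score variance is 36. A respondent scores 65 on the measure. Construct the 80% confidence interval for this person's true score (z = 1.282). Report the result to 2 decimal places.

σ = 36^(1/2) = 6.000
The standard error of measurement is 6.000×√(1 − 0.610) ≈ 6.000×0.624 ≈ 3.747.
Half-width = 1.282×3.747 ≈ 4.804
CI = 65 ± 4.804 → [60.196, 69.804]

[60.20, 69.80]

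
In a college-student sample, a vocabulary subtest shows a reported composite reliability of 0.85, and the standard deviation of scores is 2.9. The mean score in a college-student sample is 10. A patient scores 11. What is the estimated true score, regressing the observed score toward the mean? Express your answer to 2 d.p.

10.85

Estimated true score = 0.85000*11 + (1 − 0.85000)*10 ≈ 10.85000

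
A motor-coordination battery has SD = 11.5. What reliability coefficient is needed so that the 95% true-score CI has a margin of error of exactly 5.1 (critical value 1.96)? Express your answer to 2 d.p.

Required SEM = 5.1 / 1.96 ≈ 2.6020
r = 1 − (2.6020/11.5)² ≈ 1 − 0.0512 ≈ 0.9488

0.95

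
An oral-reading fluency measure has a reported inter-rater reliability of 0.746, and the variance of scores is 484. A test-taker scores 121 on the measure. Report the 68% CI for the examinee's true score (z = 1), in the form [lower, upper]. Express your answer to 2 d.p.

σ = 484^(1/2) = 22.000
The standard error of measurement is 22.000*√(1 − 0.746) ≈ 22.000*0.504 ≈ 11.088.
Half-width = 1*11.088 ≈ 11.088
Interval: (109.912, 132.088)

[109.91, 132.09]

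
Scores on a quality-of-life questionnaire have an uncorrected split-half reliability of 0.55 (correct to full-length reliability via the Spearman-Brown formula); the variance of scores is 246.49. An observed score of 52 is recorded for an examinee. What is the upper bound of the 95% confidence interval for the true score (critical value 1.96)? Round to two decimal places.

68.58

σ = 246.49^(1/2) = 15.7000
r_full = 2·0.55 / (1 + 0.55) ≈ 0.7097
SEM = 15.7000 · √(1 − 0.7097) = 15.7000 · √0.2903 ≈ 15.7000 · 0.5388 ≈ 8.4594
Half-width = 1.96·8.4594 ≈ 16.5804
Upper limit = 52 + 16.5804 ≈ 68.5804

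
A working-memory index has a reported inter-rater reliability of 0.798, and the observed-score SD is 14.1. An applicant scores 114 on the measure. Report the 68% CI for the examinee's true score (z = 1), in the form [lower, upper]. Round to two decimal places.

[107.66, 120.34]

The standard error of measurement is 14.1000*√(1 − 0.7980) ≈ 14.1000*0.4494 ≈ 6.3372.
Margin = 1 * 6.3372 ≈ 6.3372
68% CI: 114 ± 6.3372 = [107.6628, 120.3372]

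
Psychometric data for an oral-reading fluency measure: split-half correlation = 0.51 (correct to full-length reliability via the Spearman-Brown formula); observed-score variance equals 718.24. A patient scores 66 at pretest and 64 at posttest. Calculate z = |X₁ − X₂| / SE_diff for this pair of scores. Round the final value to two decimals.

0.09

σ = 718.24^(1/2) = 26.80000
Full-length reliability (Spearman-Brown) = 2(0.51)/(1+0.51) ≈ 0.67550
The standard error of measurement is 26.80000·√(1 − 0.67550) ≈ 26.80000·0.56965 ≈ 15.26667.
SE_diff = √2 · SEM ≈ 21.59033
z = |66 − 64| / 21.59033 = 2 / 21.59033 ≈ 0.09263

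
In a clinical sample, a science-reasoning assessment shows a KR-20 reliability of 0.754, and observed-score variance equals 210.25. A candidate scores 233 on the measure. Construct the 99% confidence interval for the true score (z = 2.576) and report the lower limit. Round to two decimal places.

SD = √210.25 ≈ 14.500
SEM = 14.500 * √(1 − 0.754) = 14.500 * √0.246 ≈ 14.500 * 0.496 ≈ 7.192
Margin = 2.576 * 7.192 ≈ 18.526
Lower bound: 233 − 18.526 = 214.474

214.47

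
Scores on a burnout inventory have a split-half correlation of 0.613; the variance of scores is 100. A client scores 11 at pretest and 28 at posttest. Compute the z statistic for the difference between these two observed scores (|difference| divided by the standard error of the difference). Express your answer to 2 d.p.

2.45

SD = √100 ≃ 10.000
Full-length reliability (Spearman-Brown) = 2(0.613)/(1+0.613) ≃ 0.760
SEM = 10.000 * √(1 − 0.760) = 10.000 * √0.240 ≃ 10.000 * 0.490 ≃ 4.898
Standard error of the difference = 4.898·√2 ≃ 6.927
z = 17 / 6.927 ≃ 2.454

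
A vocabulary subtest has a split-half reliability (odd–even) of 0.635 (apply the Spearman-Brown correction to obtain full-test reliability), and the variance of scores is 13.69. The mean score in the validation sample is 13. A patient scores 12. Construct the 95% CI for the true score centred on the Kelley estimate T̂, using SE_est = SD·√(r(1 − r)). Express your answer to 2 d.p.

[9.20, 15.24]

σ = 13.69^(1/2) = 3.7000
Spearman-Brown: r = 2(0.635) / (1 + 0.635) = 1.2700 / 1.6350 ≈ 0.7768
Estimated true score = 0.7768·12 + (1 − 0.7768)·13 ≈ 12.2232
SE_est = SD · √(r(1 − r)) = 3.7000 · √0.1734 ≈ 3.7000 · 0.4164 ≈ 1.5408
95% CI: 12.2232 ± 3.0199 ≈ (9.2034, 15.2431)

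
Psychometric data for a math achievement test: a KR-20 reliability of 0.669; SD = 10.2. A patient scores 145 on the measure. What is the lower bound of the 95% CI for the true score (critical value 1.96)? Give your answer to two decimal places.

133.50

SEM = 10.20000×√(1 − 0.66900) ≃ 5.86833
1.96 × SEM ≃ 11.50192
Lower bound: 145 − 11.50192 = 133.49808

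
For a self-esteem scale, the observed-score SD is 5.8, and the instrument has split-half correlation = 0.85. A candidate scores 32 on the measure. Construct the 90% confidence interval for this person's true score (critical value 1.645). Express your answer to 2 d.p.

[29.28, 34.72]

Full-length reliability (Spearman-Brown) = 2(0.85)/(1+0.85) ≈ 0.91892
SEM = 5.80000 · √(1 − 0.91892) = 5.80000 · √0.08108 ≈ 5.80000 · 0.28475 ≈ 1.65153
1.645 · SEM ≈ 2.71677
Interval: (29.28323, 34.71677)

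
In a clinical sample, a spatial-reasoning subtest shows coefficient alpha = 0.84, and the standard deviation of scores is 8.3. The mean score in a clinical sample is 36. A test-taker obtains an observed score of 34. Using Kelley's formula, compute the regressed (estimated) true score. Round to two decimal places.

Estimated true score = 0.840*34 + (1 − 0.840)*36 ≈ 34.320

34.32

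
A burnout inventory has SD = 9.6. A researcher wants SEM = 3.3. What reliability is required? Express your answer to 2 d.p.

r = 1 − (SEM / SD)² = 1 − (3.3000 / 9.6)² ≃ 1 − 0.1182 ≃ 0.8818

0.88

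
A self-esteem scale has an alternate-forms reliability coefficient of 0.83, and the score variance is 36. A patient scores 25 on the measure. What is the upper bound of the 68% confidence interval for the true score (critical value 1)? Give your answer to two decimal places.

27.47

SD = √36 ≃ 6.000
SEM = 6.000 · √(1 − 0.830) = 6.000 · √0.170 ≃ 6.000 · 0.412 ≃ 2.474
Margin = 1 · 2.474 ≃ 2.474
Upper bound: 25 + 2.474 = 27.474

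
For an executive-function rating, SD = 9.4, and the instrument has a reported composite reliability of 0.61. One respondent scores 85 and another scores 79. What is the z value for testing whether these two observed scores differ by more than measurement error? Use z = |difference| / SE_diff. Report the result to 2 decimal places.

SEM = 9.400 * √(1 − 0.610) = 9.400 * √0.390 ≈ 9.400 * 0.624 ≈ 5.870
SE_diff = SEM * √2 ≈ 5.870 * 1.414 ≈ 8.302
z = |85 − 79| / 8.302 = 6 / 8.302 ≈ 0.723

0.72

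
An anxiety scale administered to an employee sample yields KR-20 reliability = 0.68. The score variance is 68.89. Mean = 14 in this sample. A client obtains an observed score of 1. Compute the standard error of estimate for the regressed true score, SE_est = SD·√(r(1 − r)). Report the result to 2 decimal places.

SD = √68.89 = 8.30000
SE_est = SD × √(r(1 − r)) = 8.30000 × √0.21760 ≈ 8.30000 × 0.46648 ≈ 3.87175

3.87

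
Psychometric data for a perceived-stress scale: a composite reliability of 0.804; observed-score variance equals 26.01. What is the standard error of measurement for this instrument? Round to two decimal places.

2.26

σ = 26.01^(1/2) = 5.10000
SEM = 5.10000 · √(1 − 0.80400) = 5.10000 · √0.19600 ≈ 5.10000 · 0.44272 ≈ 2.25787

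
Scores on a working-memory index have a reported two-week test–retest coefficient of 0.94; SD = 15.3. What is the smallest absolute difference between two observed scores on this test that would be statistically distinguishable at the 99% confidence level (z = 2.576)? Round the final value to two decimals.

13.65

SEM = 15.300*√(1 − 0.940) ≈ 3.748
SE_diff = √2 * SEM ≈ 5.300
Smallest detectable difference = 2.576*5.300 ≈ 13.653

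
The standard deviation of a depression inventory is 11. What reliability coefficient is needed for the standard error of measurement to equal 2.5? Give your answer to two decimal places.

r = 1 − (2.500/11)² ≈ 1 − 0.052 ≈ 0.948

0.95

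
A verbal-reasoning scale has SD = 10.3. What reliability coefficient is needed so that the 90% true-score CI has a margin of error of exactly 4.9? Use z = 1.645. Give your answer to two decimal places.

SEM needed = half-width / z = 4.9/1.645 ≈ 2.9787
Required reliability = 1 − (SEM/SD)² = 1 − 0.0836 ≈ 0.9164

0.92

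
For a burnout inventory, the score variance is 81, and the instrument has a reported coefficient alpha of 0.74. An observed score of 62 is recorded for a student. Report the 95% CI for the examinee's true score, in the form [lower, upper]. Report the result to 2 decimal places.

SD = √81 = 9.0000
SEM = 9.0000×√(1 − 0.7400) ≈ 4.5891
1.96 × SEM ≈ 8.9947
Interval: (53.0053, 70.9947)

[53.01, 70.99]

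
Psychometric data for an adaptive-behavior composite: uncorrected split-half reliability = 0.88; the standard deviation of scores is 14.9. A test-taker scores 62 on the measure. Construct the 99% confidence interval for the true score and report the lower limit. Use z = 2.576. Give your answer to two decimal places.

r_full = 2·0.88 / (1 + 0.88) ≈ 0.9362
SEM = 14.9000 * √(1 − 0.9362) = 14.9000 * √0.0638 ≈ 14.9000 * 0.2526 ≈ 3.7644
2.576 * SEM ≈ 9.6971
Lower bound: 62 − 9.6971 = 52.3029

52.30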